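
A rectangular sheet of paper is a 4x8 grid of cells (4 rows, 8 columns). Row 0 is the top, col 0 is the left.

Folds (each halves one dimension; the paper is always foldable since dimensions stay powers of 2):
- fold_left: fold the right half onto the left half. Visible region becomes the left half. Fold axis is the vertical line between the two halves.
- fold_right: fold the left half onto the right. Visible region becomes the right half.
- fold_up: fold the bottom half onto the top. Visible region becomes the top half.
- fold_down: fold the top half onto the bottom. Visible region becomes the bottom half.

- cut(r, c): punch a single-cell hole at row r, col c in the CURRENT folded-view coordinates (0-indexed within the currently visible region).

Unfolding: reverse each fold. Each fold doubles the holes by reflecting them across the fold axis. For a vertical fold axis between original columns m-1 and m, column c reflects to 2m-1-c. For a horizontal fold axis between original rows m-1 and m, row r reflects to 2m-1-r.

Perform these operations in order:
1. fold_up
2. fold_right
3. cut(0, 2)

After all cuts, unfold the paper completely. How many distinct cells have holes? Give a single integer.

Op 1 fold_up: fold axis h@2; visible region now rows[0,2) x cols[0,8) = 2x8
Op 2 fold_right: fold axis v@4; visible region now rows[0,2) x cols[4,8) = 2x4
Op 3 cut(0, 2): punch at orig (0,6); cuts so far [(0, 6)]; region rows[0,2) x cols[4,8) = 2x4
Unfold 1 (reflect across v@4): 2 holes -> [(0, 1), (0, 6)]
Unfold 2 (reflect across h@2): 4 holes -> [(0, 1), (0, 6), (3, 1), (3, 6)]

Answer: 4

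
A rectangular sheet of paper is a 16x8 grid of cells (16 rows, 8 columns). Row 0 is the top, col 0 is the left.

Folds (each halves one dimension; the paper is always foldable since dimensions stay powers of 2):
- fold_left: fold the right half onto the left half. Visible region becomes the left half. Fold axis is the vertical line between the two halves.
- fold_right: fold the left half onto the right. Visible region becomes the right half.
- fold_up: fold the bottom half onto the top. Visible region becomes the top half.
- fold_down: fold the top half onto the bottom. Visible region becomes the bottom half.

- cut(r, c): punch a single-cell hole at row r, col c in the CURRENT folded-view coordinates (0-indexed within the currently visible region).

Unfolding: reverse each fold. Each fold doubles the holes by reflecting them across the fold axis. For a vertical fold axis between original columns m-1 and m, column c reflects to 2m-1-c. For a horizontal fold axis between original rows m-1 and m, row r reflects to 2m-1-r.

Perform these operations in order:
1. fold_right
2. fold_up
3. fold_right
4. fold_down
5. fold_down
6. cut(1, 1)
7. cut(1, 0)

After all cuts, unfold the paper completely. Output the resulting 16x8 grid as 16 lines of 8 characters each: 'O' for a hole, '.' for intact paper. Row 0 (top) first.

Answer: OOOOOOOO
........
........
OOOOOOOO
OOOOOOOO
........
........
OOOOOOOO
OOOOOOOO
........
........
OOOOOOOO
OOOOOOOO
........
........
OOOOOOOO

Derivation:
Op 1 fold_right: fold axis v@4; visible region now rows[0,16) x cols[4,8) = 16x4
Op 2 fold_up: fold axis h@8; visible region now rows[0,8) x cols[4,8) = 8x4
Op 3 fold_right: fold axis v@6; visible region now rows[0,8) x cols[6,8) = 8x2
Op 4 fold_down: fold axis h@4; visible region now rows[4,8) x cols[6,8) = 4x2
Op 5 fold_down: fold axis h@6; visible region now rows[6,8) x cols[6,8) = 2x2
Op 6 cut(1, 1): punch at orig (7,7); cuts so far [(7, 7)]; region rows[6,8) x cols[6,8) = 2x2
Op 7 cut(1, 0): punch at orig (7,6); cuts so far [(7, 6), (7, 7)]; region rows[6,8) x cols[6,8) = 2x2
Unfold 1 (reflect across h@6): 4 holes -> [(4, 6), (4, 7), (7, 6), (7, 7)]
Unfold 2 (reflect across h@4): 8 holes -> [(0, 6), (0, 7), (3, 6), (3, 7), (4, 6), (4, 7), (7, 6), (7, 7)]
Unfold 3 (reflect across v@6): 16 holes -> [(0, 4), (0, 5), (0, 6), (0, 7), (3, 4), (3, 5), (3, 6), (3, 7), (4, 4), (4, 5), (4, 6), (4, 7), (7, 4), (7, 5), (7, 6), (7, 7)]
Unfold 4 (reflect across h@8): 32 holes -> [(0, 4), (0, 5), (0, 6), (0, 7), (3, 4), (3, 5), (3, 6), (3, 7), (4, 4), (4, 5), (4, 6), (4, 7), (7, 4), (7, 5), (7, 6), (7, 7), (8, 4), (8, 5), (8, 6), (8, 7), (11, 4), (11, 5), (11, 6), (11, 7), (12, 4), (12, 5), (12, 6), (12, 7), (15, 4), (15, 5), (15, 6), (15, 7)]
Unfold 5 (reflect across v@4): 64 holes -> [(0, 0), (0, 1), (0, 2), (0, 3), (0, 4), (0, 5), (0, 6), (0, 7), (3, 0), (3, 1), (3, 2), (3, 3), (3, 4), (3, 5), (3, 6), (3, 7), (4, 0), (4, 1), (4, 2), (4, 3), (4, 4), (4, 5), (4, 6), (4, 7), (7, 0), (7, 1), (7, 2), (7, 3), (7, 4), (7, 5), (7, 6), (7, 7), (8, 0), (8, 1), (8, 2), (8, 3), (8, 4), (8, 5), (8, 6), (8, 7), (11, 0), (11, 1), (11, 2), (11, 3), (11, 4), (11, 5), (11, 6), (11, 7), (12, 0), (12, 1), (12, 2), (12, 3), (12, 4), (12, 5), (12, 6), (12, 7), (15, 0), (15, 1), (15, 2), (15, 3), (15, 4), (15, 5), (15, 6), (15, 7)]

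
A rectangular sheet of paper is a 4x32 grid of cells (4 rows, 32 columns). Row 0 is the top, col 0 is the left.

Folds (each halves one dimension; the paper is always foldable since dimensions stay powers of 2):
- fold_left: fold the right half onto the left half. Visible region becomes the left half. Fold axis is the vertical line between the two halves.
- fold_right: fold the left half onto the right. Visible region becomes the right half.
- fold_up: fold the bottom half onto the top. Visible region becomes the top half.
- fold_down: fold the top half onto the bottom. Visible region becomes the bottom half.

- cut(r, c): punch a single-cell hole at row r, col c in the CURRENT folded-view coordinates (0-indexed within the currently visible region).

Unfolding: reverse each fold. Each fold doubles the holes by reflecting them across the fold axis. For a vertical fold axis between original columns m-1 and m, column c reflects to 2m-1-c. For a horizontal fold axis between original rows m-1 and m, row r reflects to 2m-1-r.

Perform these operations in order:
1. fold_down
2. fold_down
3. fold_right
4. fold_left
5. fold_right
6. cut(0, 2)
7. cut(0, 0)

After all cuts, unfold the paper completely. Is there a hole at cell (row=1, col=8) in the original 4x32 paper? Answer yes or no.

Op 1 fold_down: fold axis h@2; visible region now rows[2,4) x cols[0,32) = 2x32
Op 2 fold_down: fold axis h@3; visible region now rows[3,4) x cols[0,32) = 1x32
Op 3 fold_right: fold axis v@16; visible region now rows[3,4) x cols[16,32) = 1x16
Op 4 fold_left: fold axis v@24; visible region now rows[3,4) x cols[16,24) = 1x8
Op 5 fold_right: fold axis v@20; visible region now rows[3,4) x cols[20,24) = 1x4
Op 6 cut(0, 2): punch at orig (3,22); cuts so far [(3, 22)]; region rows[3,4) x cols[20,24) = 1x4
Op 7 cut(0, 0): punch at orig (3,20); cuts so far [(3, 20), (3, 22)]; region rows[3,4) x cols[20,24) = 1x4
Unfold 1 (reflect across v@20): 4 holes -> [(3, 17), (3, 19), (3, 20), (3, 22)]
Unfold 2 (reflect across v@24): 8 holes -> [(3, 17), (3, 19), (3, 20), (3, 22), (3, 25), (3, 27), (3, 28), (3, 30)]
Unfold 3 (reflect across v@16): 16 holes -> [(3, 1), (3, 3), (3, 4), (3, 6), (3, 9), (3, 11), (3, 12), (3, 14), (3, 17), (3, 19), (3, 20), (3, 22), (3, 25), (3, 27), (3, 28), (3, 30)]
Unfold 4 (reflect across h@3): 32 holes -> [(2, 1), (2, 3), (2, 4), (2, 6), (2, 9), (2, 11), (2, 12), (2, 14), (2, 17), (2, 19), (2, 20), (2, 22), (2, 25), (2, 27), (2, 28), (2, 30), (3, 1), (3, 3), (3, 4), (3, 6), (3, 9), (3, 11), (3, 12), (3, 14), (3, 17), (3, 19), (3, 20), (3, 22), (3, 25), (3, 27), (3, 28), (3, 30)]
Unfold 5 (reflect across h@2): 64 holes -> [(0, 1), (0, 3), (0, 4), (0, 6), (0, 9), (0, 11), (0, 12), (0, 14), (0, 17), (0, 19), (0, 20), (0, 22), (0, 25), (0, 27), (0, 28), (0, 30), (1, 1), (1, 3), (1, 4), (1, 6), (1, 9), (1, 11), (1, 12), (1, 14), (1, 17), (1, 19), (1, 20), (1, 22), (1, 25), (1, 27), (1, 28), (1, 30), (2, 1), (2, 3), (2, 4), (2, 6), (2, 9), (2, 11), (2, 12), (2, 14), (2, 17), (2, 19), (2, 20), (2, 22), (2, 25), (2, 27), (2, 28), (2, 30), (3, 1), (3, 3), (3, 4), (3, 6), (3, 9), (3, 11), (3, 12), (3, 14), (3, 17), (3, 19), (3, 20), (3, 22), (3, 25), (3, 27), (3, 28), (3, 30)]
Holes: [(0, 1), (0, 3), (0, 4), (0, 6), (0, 9), (0, 11), (0, 12), (0, 14), (0, 17), (0, 19), (0, 20), (0, 22), (0, 25), (0, 27), (0, 28), (0, 30), (1, 1), (1, 3), (1, 4), (1, 6), (1, 9), (1, 11), (1, 12), (1, 14), (1, 17), (1, 19), (1, 20), (1, 22), (1, 25), (1, 27), (1, 28), (1, 30), (2, 1), (2, 3), (2, 4), (2, 6), (2, 9), (2, 11), (2, 12), (2, 14), (2, 17), (2, 19), (2, 20), (2, 22), (2, 25), (2, 27), (2, 28), (2, 30), (3, 1), (3, 3), (3, 4), (3, 6), (3, 9), (3, 11), (3, 12), (3, 14), (3, 17), (3, 19), (3, 20), (3, 22), (3, 25), (3, 27), (3, 28), (3, 30)]

Answer: no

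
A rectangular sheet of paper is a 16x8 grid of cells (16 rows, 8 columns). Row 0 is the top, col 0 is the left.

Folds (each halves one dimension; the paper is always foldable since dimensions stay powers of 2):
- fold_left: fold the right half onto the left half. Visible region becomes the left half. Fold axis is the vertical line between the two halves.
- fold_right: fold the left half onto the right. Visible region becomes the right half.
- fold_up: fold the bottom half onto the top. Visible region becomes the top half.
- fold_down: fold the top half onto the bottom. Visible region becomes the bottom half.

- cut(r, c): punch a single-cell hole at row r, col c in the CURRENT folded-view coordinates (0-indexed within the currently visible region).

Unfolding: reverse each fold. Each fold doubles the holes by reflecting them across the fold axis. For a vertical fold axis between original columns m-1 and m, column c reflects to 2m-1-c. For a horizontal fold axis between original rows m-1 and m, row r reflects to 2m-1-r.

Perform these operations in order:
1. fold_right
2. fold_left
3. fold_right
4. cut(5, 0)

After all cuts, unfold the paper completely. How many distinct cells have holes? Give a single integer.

Op 1 fold_right: fold axis v@4; visible region now rows[0,16) x cols[4,8) = 16x4
Op 2 fold_left: fold axis v@6; visible region now rows[0,16) x cols[4,6) = 16x2
Op 3 fold_right: fold axis v@5; visible region now rows[0,16) x cols[5,6) = 16x1
Op 4 cut(5, 0): punch at orig (5,5); cuts so far [(5, 5)]; region rows[0,16) x cols[5,6) = 16x1
Unfold 1 (reflect across v@5): 2 holes -> [(5, 4), (5, 5)]
Unfold 2 (reflect across v@6): 4 holes -> [(5, 4), (5, 5), (5, 6), (5, 7)]
Unfold 3 (reflect across v@4): 8 holes -> [(5, 0), (5, 1), (5, 2), (5, 3), (5, 4), (5, 5), (5, 6), (5, 7)]

Answer: 8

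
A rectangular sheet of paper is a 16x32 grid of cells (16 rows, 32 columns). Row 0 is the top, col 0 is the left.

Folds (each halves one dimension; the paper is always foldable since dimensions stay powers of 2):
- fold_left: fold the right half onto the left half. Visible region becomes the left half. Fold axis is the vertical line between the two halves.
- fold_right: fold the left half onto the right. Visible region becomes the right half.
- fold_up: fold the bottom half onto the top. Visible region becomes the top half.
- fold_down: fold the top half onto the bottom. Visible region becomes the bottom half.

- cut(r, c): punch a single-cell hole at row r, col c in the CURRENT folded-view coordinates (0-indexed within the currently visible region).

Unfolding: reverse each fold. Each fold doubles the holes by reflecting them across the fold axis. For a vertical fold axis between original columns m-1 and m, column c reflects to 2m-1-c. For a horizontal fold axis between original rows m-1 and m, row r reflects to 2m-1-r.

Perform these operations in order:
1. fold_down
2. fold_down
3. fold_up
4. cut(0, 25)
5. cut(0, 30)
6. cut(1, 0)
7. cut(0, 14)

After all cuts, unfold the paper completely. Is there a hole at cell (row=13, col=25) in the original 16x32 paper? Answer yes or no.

Op 1 fold_down: fold axis h@8; visible region now rows[8,16) x cols[0,32) = 8x32
Op 2 fold_down: fold axis h@12; visible region now rows[12,16) x cols[0,32) = 4x32
Op 3 fold_up: fold axis h@14; visible region now rows[12,14) x cols[0,32) = 2x32
Op 4 cut(0, 25): punch at orig (12,25); cuts so far [(12, 25)]; region rows[12,14) x cols[0,32) = 2x32
Op 5 cut(0, 30): punch at orig (12,30); cuts so far [(12, 25), (12, 30)]; region rows[12,14) x cols[0,32) = 2x32
Op 6 cut(1, 0): punch at orig (13,0); cuts so far [(12, 25), (12, 30), (13, 0)]; region rows[12,14) x cols[0,32) = 2x32
Op 7 cut(0, 14): punch at orig (12,14); cuts so far [(12, 14), (12, 25), (12, 30), (13, 0)]; region rows[12,14) x cols[0,32) = 2x32
Unfold 1 (reflect across h@14): 8 holes -> [(12, 14), (12, 25), (12, 30), (13, 0), (14, 0), (15, 14), (15, 25), (15, 30)]
Unfold 2 (reflect across h@12): 16 holes -> [(8, 14), (8, 25), (8, 30), (9, 0), (10, 0), (11, 14), (11, 25), (11, 30), (12, 14), (12, 25), (12, 30), (13, 0), (14, 0), (15, 14), (15, 25), (15, 30)]
Unfold 3 (reflect across h@8): 32 holes -> [(0, 14), (0, 25), (0, 30), (1, 0), (2, 0), (3, 14), (3, 25), (3, 30), (4, 14), (4, 25), (4, 30), (5, 0), (6, 0), (7, 14), (7, 25), (7, 30), (8, 14), (8, 25), (8, 30), (9, 0), (10, 0), (11, 14), (11, 25), (11, 30), (12, 14), (12, 25), (12, 30), (13, 0), (14, 0), (15, 14), (15, 25), (15, 30)]
Holes: [(0, 14), (0, 25), (0, 30), (1, 0), (2, 0), (3, 14), (3, 25), (3, 30), (4, 14), (4, 25), (4, 30), (5, 0), (6, 0), (7, 14), (7, 25), (7, 30), (8, 14), (8, 25), (8, 30), (9, 0), (10, 0), (11, 14), (11, 25), (11, 30), (12, 14), (12, 25), (12, 30), (13, 0), (14, 0), (15, 14), (15, 25), (15, 30)]

Answer: no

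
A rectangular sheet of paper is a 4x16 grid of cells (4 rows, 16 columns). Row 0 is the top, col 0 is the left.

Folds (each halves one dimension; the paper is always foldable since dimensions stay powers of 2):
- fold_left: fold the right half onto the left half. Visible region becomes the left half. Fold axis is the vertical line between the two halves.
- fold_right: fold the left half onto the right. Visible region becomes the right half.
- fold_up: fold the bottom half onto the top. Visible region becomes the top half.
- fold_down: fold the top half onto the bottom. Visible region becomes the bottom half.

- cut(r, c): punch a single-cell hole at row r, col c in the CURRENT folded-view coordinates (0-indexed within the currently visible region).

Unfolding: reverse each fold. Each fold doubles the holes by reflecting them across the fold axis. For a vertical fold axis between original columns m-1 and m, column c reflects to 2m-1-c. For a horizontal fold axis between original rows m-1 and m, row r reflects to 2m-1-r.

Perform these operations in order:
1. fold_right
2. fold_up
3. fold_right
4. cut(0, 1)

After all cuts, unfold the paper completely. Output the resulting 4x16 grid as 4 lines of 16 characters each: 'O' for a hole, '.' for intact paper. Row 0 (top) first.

Op 1 fold_right: fold axis v@8; visible region now rows[0,4) x cols[8,16) = 4x8
Op 2 fold_up: fold axis h@2; visible region now rows[0,2) x cols[8,16) = 2x8
Op 3 fold_right: fold axis v@12; visible region now rows[0,2) x cols[12,16) = 2x4
Op 4 cut(0, 1): punch at orig (0,13); cuts so far [(0, 13)]; region rows[0,2) x cols[12,16) = 2x4
Unfold 1 (reflect across v@12): 2 holes -> [(0, 10), (0, 13)]
Unfold 2 (reflect across h@2): 4 holes -> [(0, 10), (0, 13), (3, 10), (3, 13)]
Unfold 3 (reflect across v@8): 8 holes -> [(0, 2), (0, 5), (0, 10), (0, 13), (3, 2), (3, 5), (3, 10), (3, 13)]

Answer: ..O..O....O..O..
................
................
..O..O....O..O..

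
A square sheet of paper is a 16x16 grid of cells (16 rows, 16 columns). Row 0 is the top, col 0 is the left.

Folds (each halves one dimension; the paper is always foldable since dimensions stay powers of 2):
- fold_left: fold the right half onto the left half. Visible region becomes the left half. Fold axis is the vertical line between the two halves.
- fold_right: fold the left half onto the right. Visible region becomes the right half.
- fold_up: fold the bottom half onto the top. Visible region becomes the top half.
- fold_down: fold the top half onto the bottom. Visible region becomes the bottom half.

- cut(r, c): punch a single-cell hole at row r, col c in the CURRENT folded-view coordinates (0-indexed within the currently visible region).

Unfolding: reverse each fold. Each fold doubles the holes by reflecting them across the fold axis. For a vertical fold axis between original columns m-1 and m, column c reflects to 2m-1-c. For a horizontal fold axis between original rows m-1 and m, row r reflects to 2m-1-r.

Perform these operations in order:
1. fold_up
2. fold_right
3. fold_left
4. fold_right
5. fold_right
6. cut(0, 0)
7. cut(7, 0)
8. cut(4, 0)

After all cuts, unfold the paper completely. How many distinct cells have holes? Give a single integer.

Answer: 96

Derivation:
Op 1 fold_up: fold axis h@8; visible region now rows[0,8) x cols[0,16) = 8x16
Op 2 fold_right: fold axis v@8; visible region now rows[0,8) x cols[8,16) = 8x8
Op 3 fold_left: fold axis v@12; visible region now rows[0,8) x cols[8,12) = 8x4
Op 4 fold_right: fold axis v@10; visible region now rows[0,8) x cols[10,12) = 8x2
Op 5 fold_right: fold axis v@11; visible region now rows[0,8) x cols[11,12) = 8x1
Op 6 cut(0, 0): punch at orig (0,11); cuts so far [(0, 11)]; region rows[0,8) x cols[11,12) = 8x1
Op 7 cut(7, 0): punch at orig (7,11); cuts so far [(0, 11), (7, 11)]; region rows[0,8) x cols[11,12) = 8x1
Op 8 cut(4, 0): punch at orig (4,11); cuts so far [(0, 11), (4, 11), (7, 11)]; region rows[0,8) x cols[11,12) = 8x1
Unfold 1 (reflect across v@11): 6 holes -> [(0, 10), (0, 11), (4, 10), (4, 11), (7, 10), (7, 11)]
Unfold 2 (reflect across v@10): 12 holes -> [(0, 8), (0, 9), (0, 10), (0, 11), (4, 8), (4, 9), (4, 10), (4, 11), (7, 8), (7, 9), (7, 10), (7, 11)]
Unfold 3 (reflect across v@12): 24 holes -> [(0, 8), (0, 9), (0, 10), (0, 11), (0, 12), (0, 13), (0, 14), (0, 15), (4, 8), (4, 9), (4, 10), (4, 11), (4, 12), (4, 13), (4, 14), (4, 15), (7, 8), (7, 9), (7, 10), (7, 11), (7, 12), (7, 13), (7, 14), (7, 15)]
Unfold 4 (reflect across v@8): 48 holes -> [(0, 0), (0, 1), (0, 2), (0, 3), (0, 4), (0, 5), (0, 6), (0, 7), (0, 8), (0, 9), (0, 10), (0, 11), (0, 12), (0, 13), (0, 14), (0, 15), (4, 0), (4, 1), (4, 2), (4, 3), (4, 4), (4, 5), (4, 6), (4, 7), (4, 8), (4, 9), (4, 10), (4, 11), (4, 12), (4, 13), (4, 14), (4, 15), (7, 0), (7, 1), (7, 2), (7, 3), (7, 4), (7, 5), (7, 6), (7, 7), (7, 8), (7, 9), (7, 10), (7, 11), (7, 12), (7, 13), (7, 14), (7, 15)]
Unfold 5 (reflect across h@8): 96 holes -> [(0, 0), (0, 1), (0, 2), (0, 3), (0, 4), (0, 5), (0, 6), (0, 7), (0, 8), (0, 9), (0, 10), (0, 11), (0, 12), (0, 13), (0, 14), (0, 15), (4, 0), (4, 1), (4, 2), (4, 3), (4, 4), (4, 5), (4, 6), (4, 7), (4, 8), (4, 9), (4, 10), (4, 11), (4, 12), (4, 13), (4, 14), (4, 15), (7, 0), (7, 1), (7, 2), (7, 3), (7, 4), (7, 5), (7, 6), (7, 7), (7, 8), (7, 9), (7, 10), (7, 11), (7, 12), (7, 13), (7, 14), (7, 15), (8, 0), (8, 1), (8, 2), (8, 3), (8, 4), (8, 5), (8, 6), (8, 7), (8, 8), (8, 9), (8, 10), (8, 11), (8, 12), (8, 13), (8, 14), (8, 15), (11, 0), (11, 1), (11, 2), (11, 3), (11, 4), (11, 5), (11, 6), (11, 7), (11, 8), (11, 9), (11, 10), (11, 11), (11, 12), (11, 13), (11, 14), (11, 15), (15, 0), (15, 1), (15, 2), (15, 3), (15, 4), (15, 5), (15, 6), (15, 7), (15, 8), (15, 9), (15, 10), (15, 11), (15, 12), (15, 13), (15, 14), (15, 15)]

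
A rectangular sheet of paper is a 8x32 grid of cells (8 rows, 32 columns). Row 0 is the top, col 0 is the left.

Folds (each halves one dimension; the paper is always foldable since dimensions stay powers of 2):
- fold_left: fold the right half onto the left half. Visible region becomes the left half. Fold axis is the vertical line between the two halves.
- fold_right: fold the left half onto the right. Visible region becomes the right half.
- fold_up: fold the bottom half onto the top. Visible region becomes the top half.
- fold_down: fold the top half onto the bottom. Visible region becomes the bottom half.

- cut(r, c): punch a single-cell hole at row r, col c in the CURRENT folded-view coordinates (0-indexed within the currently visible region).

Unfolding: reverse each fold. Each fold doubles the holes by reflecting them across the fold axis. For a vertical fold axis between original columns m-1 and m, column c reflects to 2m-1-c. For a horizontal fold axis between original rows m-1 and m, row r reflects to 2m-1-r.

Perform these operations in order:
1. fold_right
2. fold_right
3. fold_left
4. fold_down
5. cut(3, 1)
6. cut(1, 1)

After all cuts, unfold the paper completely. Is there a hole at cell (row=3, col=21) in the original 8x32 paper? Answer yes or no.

Op 1 fold_right: fold axis v@16; visible region now rows[0,8) x cols[16,32) = 8x16
Op 2 fold_right: fold axis v@24; visible region now rows[0,8) x cols[24,32) = 8x8
Op 3 fold_left: fold axis v@28; visible region now rows[0,8) x cols[24,28) = 8x4
Op 4 fold_down: fold axis h@4; visible region now rows[4,8) x cols[24,28) = 4x4
Op 5 cut(3, 1): punch at orig (7,25); cuts so far [(7, 25)]; region rows[4,8) x cols[24,28) = 4x4
Op 6 cut(1, 1): punch at orig (5,25); cuts so far [(5, 25), (7, 25)]; region rows[4,8) x cols[24,28) = 4x4
Unfold 1 (reflect across h@4): 4 holes -> [(0, 25), (2, 25), (5, 25), (7, 25)]
Unfold 2 (reflect across v@28): 8 holes -> [(0, 25), (0, 30), (2, 25), (2, 30), (5, 25), (5, 30), (7, 25), (7, 30)]
Unfold 3 (reflect across v@24): 16 holes -> [(0, 17), (0, 22), (0, 25), (0, 30), (2, 17), (2, 22), (2, 25), (2, 30), (5, 17), (5, 22), (5, 25), (5, 30), (7, 17), (7, 22), (7, 25), (7, 30)]
Unfold 4 (reflect across v@16): 32 holes -> [(0, 1), (0, 6), (0, 9), (0, 14), (0, 17), (0, 22), (0, 25), (0, 30), (2, 1), (2, 6), (2, 9), (2, 14), (2, 17), (2, 22), (2, 25), (2, 30), (5, 1), (5, 6), (5, 9), (5, 14), (5, 17), (5, 22), (5, 25), (5, 30), (7, 1), (7, 6), (7, 9), (7, 14), (7, 17), (7, 22), (7, 25), (7, 30)]
Holes: [(0, 1), (0, 6), (0, 9), (0, 14), (0, 17), (0, 22), (0, 25), (0, 30), (2, 1), (2, 6), (2, 9), (2, 14), (2, 17), (2, 22), (2, 25), (2, 30), (5, 1), (5, 6), (5, 9), (5, 14), (5, 17), (5, 22), (5, 25), (5, 30), (7, 1), (7, 6), (7, 9), (7, 14), (7, 17), (7, 22), (7, 25), (7, 30)]

Answer: no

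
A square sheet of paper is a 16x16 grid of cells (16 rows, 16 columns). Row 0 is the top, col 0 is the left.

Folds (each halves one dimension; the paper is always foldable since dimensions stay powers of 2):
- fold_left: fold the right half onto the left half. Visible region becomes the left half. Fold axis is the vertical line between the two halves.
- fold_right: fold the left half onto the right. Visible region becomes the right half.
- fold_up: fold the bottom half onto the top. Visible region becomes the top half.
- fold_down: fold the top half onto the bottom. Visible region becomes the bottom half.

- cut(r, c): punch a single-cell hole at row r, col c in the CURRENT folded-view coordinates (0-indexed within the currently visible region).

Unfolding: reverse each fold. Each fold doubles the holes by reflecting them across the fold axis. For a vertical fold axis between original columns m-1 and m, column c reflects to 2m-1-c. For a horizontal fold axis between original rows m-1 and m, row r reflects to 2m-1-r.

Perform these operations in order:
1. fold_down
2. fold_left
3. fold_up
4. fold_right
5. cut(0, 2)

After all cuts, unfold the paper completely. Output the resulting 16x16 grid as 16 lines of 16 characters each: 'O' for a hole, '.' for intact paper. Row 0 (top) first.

Answer: .O....O..O....O.
................
................
................
................
................
................
.O....O..O....O.
.O....O..O....O.
................
................
................
................
................
................
.O....O..O....O.

Derivation:
Op 1 fold_down: fold axis h@8; visible region now rows[8,16) x cols[0,16) = 8x16
Op 2 fold_left: fold axis v@8; visible region now rows[8,16) x cols[0,8) = 8x8
Op 3 fold_up: fold axis h@12; visible region now rows[8,12) x cols[0,8) = 4x8
Op 4 fold_right: fold axis v@4; visible region now rows[8,12) x cols[4,8) = 4x4
Op 5 cut(0, 2): punch at orig (8,6); cuts so far [(8, 6)]; region rows[8,12) x cols[4,8) = 4x4
Unfold 1 (reflect across v@4): 2 holes -> [(8, 1), (8, 6)]
Unfold 2 (reflect across h@12): 4 holes -> [(8, 1), (8, 6), (15, 1), (15, 6)]
Unfold 3 (reflect across v@8): 8 holes -> [(8, 1), (8, 6), (8, 9), (8, 14), (15, 1), (15, 6), (15, 9), (15, 14)]
Unfold 4 (reflect across h@8): 16 holes -> [(0, 1), (0, 6), (0, 9), (0, 14), (7, 1), (7, 6), (7, 9), (7, 14), (8, 1), (8, 6), (8, 9), (8, 14), (15, 1), (15, 6), (15, 9), (15, 14)]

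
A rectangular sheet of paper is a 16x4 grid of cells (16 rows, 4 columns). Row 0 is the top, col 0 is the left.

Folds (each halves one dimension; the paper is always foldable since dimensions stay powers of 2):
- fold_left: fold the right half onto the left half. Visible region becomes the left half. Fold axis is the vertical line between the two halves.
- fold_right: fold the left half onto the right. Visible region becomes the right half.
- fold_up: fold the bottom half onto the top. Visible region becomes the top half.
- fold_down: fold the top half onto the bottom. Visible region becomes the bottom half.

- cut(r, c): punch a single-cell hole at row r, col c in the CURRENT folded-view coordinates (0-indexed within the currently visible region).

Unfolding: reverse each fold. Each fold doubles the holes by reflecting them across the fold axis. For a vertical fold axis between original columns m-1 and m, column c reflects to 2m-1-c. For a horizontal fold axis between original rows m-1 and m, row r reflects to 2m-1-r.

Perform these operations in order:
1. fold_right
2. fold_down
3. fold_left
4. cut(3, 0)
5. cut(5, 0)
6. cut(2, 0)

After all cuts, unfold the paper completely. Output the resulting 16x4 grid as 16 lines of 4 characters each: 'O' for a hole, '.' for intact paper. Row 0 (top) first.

Answer: ....
....
OOOO
....
OOOO
OOOO
....
....
....
....
OOOO
OOOO
....
OOOO
....
....

Derivation:
Op 1 fold_right: fold axis v@2; visible region now rows[0,16) x cols[2,4) = 16x2
Op 2 fold_down: fold axis h@8; visible region now rows[8,16) x cols[2,4) = 8x2
Op 3 fold_left: fold axis v@3; visible region now rows[8,16) x cols[2,3) = 8x1
Op 4 cut(3, 0): punch at orig (11,2); cuts so far [(11, 2)]; region rows[8,16) x cols[2,3) = 8x1
Op 5 cut(5, 0): punch at orig (13,2); cuts so far [(11, 2), (13, 2)]; region rows[8,16) x cols[2,3) = 8x1
Op 6 cut(2, 0): punch at orig (10,2); cuts so far [(10, 2), (11, 2), (13, 2)]; region rows[8,16) x cols[2,3) = 8x1
Unfold 1 (reflect across v@3): 6 holes -> [(10, 2), (10, 3), (11, 2), (11, 3), (13, 2), (13, 3)]
Unfold 2 (reflect across h@8): 12 holes -> [(2, 2), (2, 3), (4, 2), (4, 3), (5, 2), (5, 3), (10, 2), (10, 3), (11, 2), (11, 3), (13, 2), (13, 3)]
Unfold 3 (reflect across v@2): 24 holes -> [(2, 0), (2, 1), (2, 2), (2, 3), (4, 0), (4, 1), (4, 2), (4, 3), (5, 0), (5, 1), (5, 2), (5, 3), (10, 0), (10, 1), (10, 2), (10, 3), (11, 0), (11, 1), (11, 2), (11, 3), (13, 0), (13, 1), (13, 2), (13, 3)]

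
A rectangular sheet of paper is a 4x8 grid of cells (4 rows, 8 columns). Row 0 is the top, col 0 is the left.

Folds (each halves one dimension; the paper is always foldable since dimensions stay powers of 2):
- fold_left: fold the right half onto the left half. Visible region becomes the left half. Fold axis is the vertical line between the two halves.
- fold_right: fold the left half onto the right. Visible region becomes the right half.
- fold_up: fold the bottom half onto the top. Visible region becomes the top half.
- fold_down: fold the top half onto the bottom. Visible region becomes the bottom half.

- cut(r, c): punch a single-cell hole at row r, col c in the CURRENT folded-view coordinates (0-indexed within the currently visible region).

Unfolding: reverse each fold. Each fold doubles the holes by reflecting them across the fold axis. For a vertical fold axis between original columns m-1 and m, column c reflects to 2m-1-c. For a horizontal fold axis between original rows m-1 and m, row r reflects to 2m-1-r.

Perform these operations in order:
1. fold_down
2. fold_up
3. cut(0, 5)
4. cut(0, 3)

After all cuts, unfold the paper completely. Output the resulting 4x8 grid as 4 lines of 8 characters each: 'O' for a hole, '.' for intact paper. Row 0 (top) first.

Answer: ...O.O..
...O.O..
...O.O..
...O.O..

Derivation:
Op 1 fold_down: fold axis h@2; visible region now rows[2,4) x cols[0,8) = 2x8
Op 2 fold_up: fold axis h@3; visible region now rows[2,3) x cols[0,8) = 1x8
Op 3 cut(0, 5): punch at orig (2,5); cuts so far [(2, 5)]; region rows[2,3) x cols[0,8) = 1x8
Op 4 cut(0, 3): punch at orig (2,3); cuts so far [(2, 3), (2, 5)]; region rows[2,3) x cols[0,8) = 1x8
Unfold 1 (reflect across h@3): 4 holes -> [(2, 3), (2, 5), (3, 3), (3, 5)]
Unfold 2 (reflect across h@2): 8 holes -> [(0, 3), (0, 5), (1, 3), (1, 5), (2, 3), (2, 5), (3, 3), (3, 5)]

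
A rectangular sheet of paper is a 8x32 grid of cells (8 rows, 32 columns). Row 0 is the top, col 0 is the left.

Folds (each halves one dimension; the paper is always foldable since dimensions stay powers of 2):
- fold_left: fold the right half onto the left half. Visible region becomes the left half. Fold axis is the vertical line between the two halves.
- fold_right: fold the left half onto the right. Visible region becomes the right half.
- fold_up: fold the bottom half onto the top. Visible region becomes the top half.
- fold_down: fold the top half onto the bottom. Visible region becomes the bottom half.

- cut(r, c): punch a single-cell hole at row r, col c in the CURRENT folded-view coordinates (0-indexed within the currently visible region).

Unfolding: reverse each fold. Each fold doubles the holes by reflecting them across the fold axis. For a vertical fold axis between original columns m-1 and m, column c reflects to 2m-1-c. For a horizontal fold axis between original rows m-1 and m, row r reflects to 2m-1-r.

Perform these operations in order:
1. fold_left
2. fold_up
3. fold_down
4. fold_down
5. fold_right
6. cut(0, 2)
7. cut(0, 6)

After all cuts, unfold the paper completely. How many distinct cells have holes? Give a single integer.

Op 1 fold_left: fold axis v@16; visible region now rows[0,8) x cols[0,16) = 8x16
Op 2 fold_up: fold axis h@4; visible region now rows[0,4) x cols[0,16) = 4x16
Op 3 fold_down: fold axis h@2; visible region now rows[2,4) x cols[0,16) = 2x16
Op 4 fold_down: fold axis h@3; visible region now rows[3,4) x cols[0,16) = 1x16
Op 5 fold_right: fold axis v@8; visible region now rows[3,4) x cols[8,16) = 1x8
Op 6 cut(0, 2): punch at orig (3,10); cuts so far [(3, 10)]; region rows[3,4) x cols[8,16) = 1x8
Op 7 cut(0, 6): punch at orig (3,14); cuts so far [(3, 10), (3, 14)]; region rows[3,4) x cols[8,16) = 1x8
Unfold 1 (reflect across v@8): 4 holes -> [(3, 1), (3, 5), (3, 10), (3, 14)]
Unfold 2 (reflect across h@3): 8 holes -> [(2, 1), (2, 5), (2, 10), (2, 14), (3, 1), (3, 5), (3, 10), (3, 14)]
Unfold 3 (reflect across h@2): 16 holes -> [(0, 1), (0, 5), (0, 10), (0, 14), (1, 1), (1, 5), (1, 10), (1, 14), (2, 1), (2, 5), (2, 10), (2, 14), (3, 1), (3, 5), (3, 10), (3, 14)]
Unfold 4 (reflect across h@4): 32 holes -> [(0, 1), (0, 5), (0, 10), (0, 14), (1, 1), (1, 5), (1, 10), (1, 14), (2, 1), (2, 5), (2, 10), (2, 14), (3, 1), (3, 5), (3, 10), (3, 14), (4, 1), (4, 5), (4, 10), (4, 14), (5, 1), (5, 5), (5, 10), (5, 14), (6, 1), (6, 5), (6, 10), (6, 14), (7, 1), (7, 5), (7, 10), (7, 14)]
Unfold 5 (reflect across v@16): 64 holes -> [(0, 1), (0, 5), (0, 10), (0, 14), (0, 17), (0, 21), (0, 26), (0, 30), (1, 1), (1, 5), (1, 10), (1, 14), (1, 17), (1, 21), (1, 26), (1, 30), (2, 1), (2, 5), (2, 10), (2, 14), (2, 17), (2, 21), (2, 26), (2, 30), (3, 1), (3, 5), (3, 10), (3, 14), (3, 17), (3, 21), (3, 26), (3, 30), (4, 1), (4, 5), (4, 10), (4, 14), (4, 17), (4, 21), (4, 26), (4, 30), (5, 1), (5, 5), (5, 10), (5, 14), (5, 17), (5, 21), (5, 26), (5, 30), (6, 1), (6, 5), (6, 10), (6, 14), (6, 17), (6, 21), (6, 26), (6, 30), (7, 1), (7, 5), (7, 10), (7, 14), (7, 17), (7, 21), (7, 26), (7, 30)]

Answer: 64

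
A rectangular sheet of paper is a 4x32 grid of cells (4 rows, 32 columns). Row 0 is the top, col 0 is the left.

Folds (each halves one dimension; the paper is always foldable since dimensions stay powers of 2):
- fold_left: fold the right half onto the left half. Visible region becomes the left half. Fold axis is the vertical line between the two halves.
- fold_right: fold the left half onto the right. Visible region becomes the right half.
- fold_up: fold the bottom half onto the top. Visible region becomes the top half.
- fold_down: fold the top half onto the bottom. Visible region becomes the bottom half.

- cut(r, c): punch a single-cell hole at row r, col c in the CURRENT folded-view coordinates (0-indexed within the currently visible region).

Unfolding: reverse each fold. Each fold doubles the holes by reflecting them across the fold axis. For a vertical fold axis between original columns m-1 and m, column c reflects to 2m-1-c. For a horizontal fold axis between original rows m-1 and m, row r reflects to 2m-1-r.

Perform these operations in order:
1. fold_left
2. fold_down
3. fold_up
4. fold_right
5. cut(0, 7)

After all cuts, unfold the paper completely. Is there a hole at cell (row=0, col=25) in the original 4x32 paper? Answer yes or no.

Answer: no

Derivation:
Op 1 fold_left: fold axis v@16; visible region now rows[0,4) x cols[0,16) = 4x16
Op 2 fold_down: fold axis h@2; visible region now rows[2,4) x cols[0,16) = 2x16
Op 3 fold_up: fold axis h@3; visible region now rows[2,3) x cols[0,16) = 1x16
Op 4 fold_right: fold axis v@8; visible region now rows[2,3) x cols[8,16) = 1x8
Op 5 cut(0, 7): punch at orig (2,15); cuts so far [(2, 15)]; region rows[2,3) x cols[8,16) = 1x8
Unfold 1 (reflect across v@8): 2 holes -> [(2, 0), (2, 15)]
Unfold 2 (reflect across h@3): 4 holes -> [(2, 0), (2, 15), (3, 0), (3, 15)]
Unfold 3 (reflect across h@2): 8 holes -> [(0, 0), (0, 15), (1, 0), (1, 15), (2, 0), (2, 15), (3, 0), (3, 15)]
Unfold 4 (reflect across v@16): 16 holes -> [(0, 0), (0, 15), (0, 16), (0, 31), (1, 0), (1, 15), (1, 16), (1, 31), (2, 0), (2, 15), (2, 16), (2, 31), (3, 0), (3, 15), (3, 16), (3, 31)]
Holes: [(0, 0), (0, 15), (0, 16), (0, 31), (1, 0), (1, 15), (1, 16), (1, 31), (2, 0), (2, 15), (2, 16), (2, 31), (3, 0), (3, 15), (3, 16), (3, 31)]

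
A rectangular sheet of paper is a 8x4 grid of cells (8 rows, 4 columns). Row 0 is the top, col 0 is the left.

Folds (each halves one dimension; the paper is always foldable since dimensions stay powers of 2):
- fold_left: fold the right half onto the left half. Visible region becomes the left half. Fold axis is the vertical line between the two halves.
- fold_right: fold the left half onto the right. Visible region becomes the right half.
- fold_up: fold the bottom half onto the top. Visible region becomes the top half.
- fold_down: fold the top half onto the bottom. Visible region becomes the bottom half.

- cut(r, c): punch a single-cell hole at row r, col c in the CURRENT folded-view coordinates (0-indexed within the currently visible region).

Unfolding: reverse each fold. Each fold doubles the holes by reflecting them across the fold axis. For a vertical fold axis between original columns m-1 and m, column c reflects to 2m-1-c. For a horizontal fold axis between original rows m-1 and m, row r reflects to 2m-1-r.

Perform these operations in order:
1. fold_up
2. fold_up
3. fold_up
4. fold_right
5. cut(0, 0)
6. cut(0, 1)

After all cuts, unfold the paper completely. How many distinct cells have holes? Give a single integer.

Op 1 fold_up: fold axis h@4; visible region now rows[0,4) x cols[0,4) = 4x4
Op 2 fold_up: fold axis h@2; visible region now rows[0,2) x cols[0,4) = 2x4
Op 3 fold_up: fold axis h@1; visible region now rows[0,1) x cols[0,4) = 1x4
Op 4 fold_right: fold axis v@2; visible region now rows[0,1) x cols[2,4) = 1x2
Op 5 cut(0, 0): punch at orig (0,2); cuts so far [(0, 2)]; region rows[0,1) x cols[2,4) = 1x2
Op 6 cut(0, 1): punch at orig (0,3); cuts so far [(0, 2), (0, 3)]; region rows[0,1) x cols[2,4) = 1x2
Unfold 1 (reflect across v@2): 4 holes -> [(0, 0), (0, 1), (0, 2), (0, 3)]
Unfold 2 (reflect across h@1): 8 holes -> [(0, 0), (0, 1), (0, 2), (0, 3), (1, 0), (1, 1), (1, 2), (1, 3)]
Unfold 3 (reflect across h@2): 16 holes -> [(0, 0), (0, 1), (0, 2), (0, 3), (1, 0), (1, 1), (1, 2), (1, 3), (2, 0), (2, 1), (2, 2), (2, 3), (3, 0), (3, 1), (3, 2), (3, 3)]
Unfold 4 (reflect across h@4): 32 holes -> [(0, 0), (0, 1), (0, 2), (0, 3), (1, 0), (1, 1), (1, 2), (1, 3), (2, 0), (2, 1), (2, 2), (2, 3), (3, 0), (3, 1), (3, 2), (3, 3), (4, 0), (4, 1), (4, 2), (4, 3), (5, 0), (5, 1), (5, 2), (5, 3), (6, 0), (6, 1), (6, 2), (6, 3), (7, 0), (7, 1), (7, 2), (7, 3)]

Answer: 32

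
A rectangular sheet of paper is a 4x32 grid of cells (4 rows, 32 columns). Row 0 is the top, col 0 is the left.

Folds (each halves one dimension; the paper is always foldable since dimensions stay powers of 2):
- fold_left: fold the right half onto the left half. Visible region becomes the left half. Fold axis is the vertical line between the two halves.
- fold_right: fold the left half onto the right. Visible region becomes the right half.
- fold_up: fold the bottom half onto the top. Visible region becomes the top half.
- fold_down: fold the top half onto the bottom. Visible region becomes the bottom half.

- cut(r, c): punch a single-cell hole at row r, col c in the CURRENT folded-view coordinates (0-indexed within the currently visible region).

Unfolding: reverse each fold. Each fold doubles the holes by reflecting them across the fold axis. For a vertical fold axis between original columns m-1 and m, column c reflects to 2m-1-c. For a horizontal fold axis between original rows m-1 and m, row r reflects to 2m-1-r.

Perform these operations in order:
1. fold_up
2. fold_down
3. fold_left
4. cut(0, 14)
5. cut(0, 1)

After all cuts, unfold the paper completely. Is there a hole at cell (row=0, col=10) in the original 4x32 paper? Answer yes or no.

Op 1 fold_up: fold axis h@2; visible region now rows[0,2) x cols[0,32) = 2x32
Op 2 fold_down: fold axis h@1; visible region now rows[1,2) x cols[0,32) = 1x32
Op 3 fold_left: fold axis v@16; visible region now rows[1,2) x cols[0,16) = 1x16
Op 4 cut(0, 14): punch at orig (1,14); cuts so far [(1, 14)]; region rows[1,2) x cols[0,16) = 1x16
Op 5 cut(0, 1): punch at orig (1,1); cuts so far [(1, 1), (1, 14)]; region rows[1,2) x cols[0,16) = 1x16
Unfold 1 (reflect across v@16): 4 holes -> [(1, 1), (1, 14), (1, 17), (1, 30)]
Unfold 2 (reflect across h@1): 8 holes -> [(0, 1), (0, 14), (0, 17), (0, 30), (1, 1), (1, 14), (1, 17), (1, 30)]
Unfold 3 (reflect across h@2): 16 holes -> [(0, 1), (0, 14), (0, 17), (0, 30), (1, 1), (1, 14), (1, 17), (1, 30), (2, 1), (2, 14), (2, 17), (2, 30), (3, 1), (3, 14), (3, 17), (3, 30)]
Holes: [(0, 1), (0, 14), (0, 17), (0, 30), (1, 1), (1, 14), (1, 17), (1, 30), (2, 1), (2, 14), (2, 17), (2, 30), (3, 1), (3, 14), (3, 17), (3, 30)]

Answer: no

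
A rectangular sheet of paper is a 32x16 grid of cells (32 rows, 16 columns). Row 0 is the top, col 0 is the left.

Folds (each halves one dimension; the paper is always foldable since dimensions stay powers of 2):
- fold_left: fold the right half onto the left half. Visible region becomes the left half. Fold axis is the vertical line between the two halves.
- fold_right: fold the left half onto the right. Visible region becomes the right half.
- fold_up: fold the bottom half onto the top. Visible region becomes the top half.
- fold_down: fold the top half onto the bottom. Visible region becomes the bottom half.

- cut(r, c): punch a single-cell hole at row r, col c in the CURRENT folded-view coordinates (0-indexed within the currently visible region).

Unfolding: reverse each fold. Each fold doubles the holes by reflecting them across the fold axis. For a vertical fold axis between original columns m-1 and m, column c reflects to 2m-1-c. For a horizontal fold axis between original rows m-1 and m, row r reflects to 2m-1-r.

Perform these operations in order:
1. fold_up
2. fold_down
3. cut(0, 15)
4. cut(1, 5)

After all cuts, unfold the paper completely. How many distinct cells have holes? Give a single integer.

Op 1 fold_up: fold axis h@16; visible region now rows[0,16) x cols[0,16) = 16x16
Op 2 fold_down: fold axis h@8; visible region now rows[8,16) x cols[0,16) = 8x16
Op 3 cut(0, 15): punch at orig (8,15); cuts so far [(8, 15)]; region rows[8,16) x cols[0,16) = 8x16
Op 4 cut(1, 5): punch at orig (9,5); cuts so far [(8, 15), (9, 5)]; region rows[8,16) x cols[0,16) = 8x16
Unfold 1 (reflect across h@8): 4 holes -> [(6, 5), (7, 15), (8, 15), (9, 5)]
Unfold 2 (reflect across h@16): 8 holes -> [(6, 5), (7, 15), (8, 15), (9, 5), (22, 5), (23, 15), (24, 15), (25, 5)]

Answer: 8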